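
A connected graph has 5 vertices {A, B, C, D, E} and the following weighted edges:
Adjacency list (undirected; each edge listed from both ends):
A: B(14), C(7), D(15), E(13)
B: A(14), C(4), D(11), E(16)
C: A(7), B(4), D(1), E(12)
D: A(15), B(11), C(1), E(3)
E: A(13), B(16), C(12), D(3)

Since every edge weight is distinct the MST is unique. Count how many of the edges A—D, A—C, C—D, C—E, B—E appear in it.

Sort edges by weight, then run Kruskal:
C—D (1): add. Components now {A} {B} {C,D} {E}
D—E (3): add. Components now {A} {B} {C,D,E}
B—C (4): add. Components now {A} {B,C,D,E}
A—C (7): add. Components now {A,B,C,D,E}
MST edge set: {C—D, D—E, B—C, A—C}.
Of the listed edges, {A—C, C—D} are in the MST → 2.

2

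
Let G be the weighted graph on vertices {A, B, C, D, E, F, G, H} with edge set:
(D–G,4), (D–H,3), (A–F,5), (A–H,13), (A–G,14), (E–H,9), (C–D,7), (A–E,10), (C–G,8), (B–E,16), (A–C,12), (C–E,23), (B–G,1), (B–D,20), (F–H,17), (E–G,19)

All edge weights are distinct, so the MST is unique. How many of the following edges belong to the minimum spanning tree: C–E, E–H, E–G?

Kruskal's algorithm — process edges by increasing weight (ties by edge label):
B–G (1): add — endpoints in different components.
D–H (3): add — endpoints in different components.
D–G (4): add — endpoints in different components.
A–F (5): add — endpoints in different components.
C–D (7): add — endpoints in different components.
C–G (8): skip — C and G already connected.
E–H (9): add — endpoints in different components.
A–E (10): add — endpoints in different components.
MST edge set: {B–G, D–H, D–G, A–F, C–D, E–H, A–E}.
Of the listed edges, {E–H} are in the MST → 1.

1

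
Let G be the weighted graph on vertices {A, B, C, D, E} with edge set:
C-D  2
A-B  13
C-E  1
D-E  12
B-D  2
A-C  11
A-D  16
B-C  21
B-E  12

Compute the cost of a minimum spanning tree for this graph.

16

Kruskal: consider edges lightest-first.
C-E (1): add. Components now {A} {B} {C,E} {D}
B-D (2): add. Components now {A} {B,D} {C,E}
C-D (2): add. Components now {A} {B,C,D,E}
A-C (11): add. Components now {A,B,C,D,E}
MST edges: C-E, B-D, C-D, A-C; total weight 1+2+2+11 = 16.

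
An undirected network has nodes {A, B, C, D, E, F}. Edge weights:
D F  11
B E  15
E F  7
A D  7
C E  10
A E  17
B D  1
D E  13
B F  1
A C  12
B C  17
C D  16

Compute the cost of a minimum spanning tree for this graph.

26

Kruskal's algorithm — process edges by increasing weight (ties by edge label):
B D (1): add. Components now {A} {B,D} {C} {E} {F}
B F (1): add. Components now {A} {B,D,F} {C} {E}
A D (7): add. Components now {A,B,D,F} {C} {E}
E F (7): add. Components now {A,B,D,E,F} {C}
C E (10): add. Components now {A,B,C,D,E,F}
MST edges: B D, B F, A D, E F, C E; total weight 1+1+7+7+10 = 26.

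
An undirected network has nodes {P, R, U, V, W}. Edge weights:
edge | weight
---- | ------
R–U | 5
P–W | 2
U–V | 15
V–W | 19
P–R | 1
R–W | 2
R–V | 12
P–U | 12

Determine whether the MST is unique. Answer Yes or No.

No

Sort edges by weight, then run Kruskal:
P–R (1): add — endpoints in different components.
P–W (2): add — endpoints in different components.
R–W (2): skip — R and W already connected.
R–U (5): add — endpoints in different components.
P–U (12): skip — U and P already connected.
R–V (12): add — endpoints in different components.
Non-tree edge R–W has weight 2, equal to the heaviest edge on its tree cycle — swapping gives another MST of the same weight. Not unique.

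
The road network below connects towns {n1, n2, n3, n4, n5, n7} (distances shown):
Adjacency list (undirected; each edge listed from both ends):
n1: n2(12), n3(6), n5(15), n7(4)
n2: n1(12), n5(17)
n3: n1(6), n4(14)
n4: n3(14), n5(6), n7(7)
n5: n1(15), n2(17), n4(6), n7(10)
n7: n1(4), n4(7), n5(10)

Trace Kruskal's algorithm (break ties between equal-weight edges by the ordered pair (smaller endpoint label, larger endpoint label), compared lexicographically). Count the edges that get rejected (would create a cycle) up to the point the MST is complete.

Sort edges by weight, then run Kruskal:
n1-n7 (4): add — endpoints in different components.
n1-n3 (6): add — endpoints in different components.
n4-n5 (6): add — endpoints in different components.
n4-n7 (7): add — endpoints in different components.
n5-n7 (10): skip — n5 and n7 already connected.
n1-n2 (12): add — endpoints in different components.
Edges rejected before the tree was complete: 1.

1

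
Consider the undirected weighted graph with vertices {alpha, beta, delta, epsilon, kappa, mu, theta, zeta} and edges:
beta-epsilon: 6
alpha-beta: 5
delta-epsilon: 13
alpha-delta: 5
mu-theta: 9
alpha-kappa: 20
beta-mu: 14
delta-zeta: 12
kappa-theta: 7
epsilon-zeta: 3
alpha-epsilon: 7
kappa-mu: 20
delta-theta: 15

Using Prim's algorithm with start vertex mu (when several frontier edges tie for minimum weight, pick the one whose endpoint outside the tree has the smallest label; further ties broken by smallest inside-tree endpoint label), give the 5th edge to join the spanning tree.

alpha-delta

Grow the tree from mu using Prim:
Step 1: frontier [mu-theta 9, beta-mu 14, kappa-mu 20] → take mu-theta (9); add theta.
Step 2: frontier [beta-mu 14, kappa-mu 20, kappa-theta 7, delta-theta 15] → take kappa-theta (7); add kappa.
Step 3: frontier [alpha-kappa 20, beta-mu 14, delta-theta 15] → take beta-mu (14); add beta.
Step 4: frontier [alpha-beta 5, beta-epsilon 6, alpha-kappa 20, delta-theta 15] → take alpha-beta (5); add alpha.
Step 5: frontier [alpha-delta 5, alpha-epsilon 7, beta-epsilon 6, delta-theta 15] → take alpha-delta (5); add delta.
Step 6: frontier [alpha-epsilon 7, beta-epsilon 6, delta-zeta 12, delta-epsilon 13] → take beta-epsilon (6); add epsilon.
Step 7: frontier [delta-zeta 12, epsilon-zeta 3] → take epsilon-zeta (3); add zeta.
The 5th edge added is alpha-delta.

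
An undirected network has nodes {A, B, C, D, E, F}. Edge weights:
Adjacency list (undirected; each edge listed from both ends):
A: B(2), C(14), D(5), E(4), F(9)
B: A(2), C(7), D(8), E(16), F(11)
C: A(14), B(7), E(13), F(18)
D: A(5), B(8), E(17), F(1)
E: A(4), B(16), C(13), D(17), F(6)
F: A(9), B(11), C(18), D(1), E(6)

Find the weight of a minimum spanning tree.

19

Kruskal: consider edges lightest-first.
D—F (1): add — endpoints in different components.
A—B (2): add — endpoints in different components.
A—E (4): add — endpoints in different components.
A—D (5): add — endpoints in different components.
E—F (6): skip — E and F already connected.
B—C (7): add — endpoints in different components.
MST edges: D—F, A—B, A—E, A—D, B—C; total weight 1+2+4+5+7 = 19.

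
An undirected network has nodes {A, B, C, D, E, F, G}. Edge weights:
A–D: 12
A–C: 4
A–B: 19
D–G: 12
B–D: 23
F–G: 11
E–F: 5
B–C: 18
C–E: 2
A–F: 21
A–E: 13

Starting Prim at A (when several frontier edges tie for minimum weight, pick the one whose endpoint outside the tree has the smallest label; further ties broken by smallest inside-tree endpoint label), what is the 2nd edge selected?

Grow the tree from A using Prim:
Step 1: cheapest edge leaving the tree is A–C (4); add C.
Step 2: cheapest edge leaving the tree is C–E (2); add E.
Step 3: cheapest edge leaving the tree is E–F (5); add F.
Step 4: cheapest edge leaving the tree is F–G (11); add G.
Step 5: cheapest edge leaving the tree is A–D (12); add D.
Step 6: cheapest edge leaving the tree is B–C (18); add B.
The 2nd edge added is C–E.

C-E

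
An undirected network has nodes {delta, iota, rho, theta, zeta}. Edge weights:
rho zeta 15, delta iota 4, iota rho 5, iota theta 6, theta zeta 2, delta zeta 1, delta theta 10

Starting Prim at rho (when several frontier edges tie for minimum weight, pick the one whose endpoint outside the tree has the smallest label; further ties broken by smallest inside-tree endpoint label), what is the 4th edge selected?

theta-zeta

Grow the tree from rho using Prim:
Step 1: frontier [iota rho 5, rho zeta 15] → take iota rho (5); add iota.
Step 2: frontier [delta iota 4, iota theta 6, rho zeta 15] → take delta iota (4); add delta.
Step 3: frontier [delta zeta 1, delta theta 10, iota theta 6, rho zeta 15] → take delta zeta (1); add zeta.
Step 4: frontier [delta theta 10, iota theta 6, theta zeta 2] → take theta zeta (2); add theta.
The 4th edge added is theta zeta.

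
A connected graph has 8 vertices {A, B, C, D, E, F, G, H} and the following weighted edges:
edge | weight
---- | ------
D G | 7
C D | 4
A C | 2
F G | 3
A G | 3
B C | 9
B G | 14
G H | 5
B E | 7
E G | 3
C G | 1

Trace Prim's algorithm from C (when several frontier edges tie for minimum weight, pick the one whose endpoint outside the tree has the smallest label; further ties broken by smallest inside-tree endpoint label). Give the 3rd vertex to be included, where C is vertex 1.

Prim's algorithm from C:
Step 1: cheapest edge leaving the tree is C G (1); add G.
Step 2: cheapest edge leaving the tree is A C (2); add A.
Step 3: cheapest edge leaving the tree is E G (3); add E.
Step 4: cheapest edge leaving the tree is F G (3); add F.
Step 5: cheapest edge leaving the tree is C D (4); add D.
Step 6: cheapest edge leaving the tree is G H (5); add H.
Step 7: cheapest edge leaving the tree is B E (7); add B.
Vertex order: C, G, A, E, F, D, H, B. The 3rd vertex is A.

A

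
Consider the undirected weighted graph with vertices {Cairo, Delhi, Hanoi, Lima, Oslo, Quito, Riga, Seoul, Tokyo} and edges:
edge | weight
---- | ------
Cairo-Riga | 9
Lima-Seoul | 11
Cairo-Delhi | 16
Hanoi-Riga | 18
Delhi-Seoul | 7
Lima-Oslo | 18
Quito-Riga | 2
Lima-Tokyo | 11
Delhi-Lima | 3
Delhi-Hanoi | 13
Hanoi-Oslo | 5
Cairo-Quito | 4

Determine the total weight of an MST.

61

Grow the tree from Delhi using Prim:
Step 1: frontier [Delhi-Lima 3, Delhi-Seoul 7, Delhi-Hanoi 13, Cairo-Delhi 16] → take Delhi-Lima (3); add Lima.
Step 2: frontier [Delhi-Seoul 7, Delhi-Hanoi 13, Cairo-Delhi 16, Lima-Seoul 11, Lima-Tokyo 11, Lima-Oslo 18] → take Delhi-Seoul (7); add Seoul.
Step 3: frontier [Delhi-Hanoi 13, Cairo-Delhi 16, Lima-Tokyo 11, Lima-Oslo 18] → take Lima-Tokyo (11); add Tokyo.
Step 4: frontier [Delhi-Hanoi 13, Cairo-Delhi 16, Lima-Oslo 18] → take Delhi-Hanoi (13); add Hanoi.
Step 5: frontier [Cairo-Delhi 16, Hanoi-Oslo 5, Hanoi-Riga 18, Lima-Oslo 18] → take Hanoi-Oslo (5); add Oslo.
Step 6: frontier [Cairo-Delhi 16, Hanoi-Riga 18] → take Cairo-Delhi (16); add Cairo.
Step 7: frontier [Cairo-Quito 4, Cairo-Riga 9, Hanoi-Riga 18] → take Cairo-Quito (4); add Quito.
Step 8: frontier [Cairo-Riga 9, Hanoi-Riga 18, Quito-Riga 2] → take Quito-Riga (2); add Riga.
MST edges: Delhi-Lima, Delhi-Seoul, Lima-Tokyo, Delhi-Hanoi, Hanoi-Oslo, Cairo-Delhi, Cairo-Quito, Quito-Riga; total weight 3+7+11+13+5+16+4+2 = 61.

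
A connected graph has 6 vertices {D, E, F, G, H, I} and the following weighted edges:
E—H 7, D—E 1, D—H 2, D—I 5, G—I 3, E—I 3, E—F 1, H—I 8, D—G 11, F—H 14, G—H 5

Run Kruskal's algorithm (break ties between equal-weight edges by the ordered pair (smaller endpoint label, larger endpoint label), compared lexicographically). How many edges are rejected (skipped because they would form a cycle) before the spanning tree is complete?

0

Sort edges by weight, then run Kruskal:
D—E (1): add — endpoints in different components.
E—F (1): add — endpoints in different components.
D—H (2): add — endpoints in different components.
E—I (3): add — endpoints in different components.
G—I (3): add — endpoints in different components.
Edges rejected before the tree was complete: 0.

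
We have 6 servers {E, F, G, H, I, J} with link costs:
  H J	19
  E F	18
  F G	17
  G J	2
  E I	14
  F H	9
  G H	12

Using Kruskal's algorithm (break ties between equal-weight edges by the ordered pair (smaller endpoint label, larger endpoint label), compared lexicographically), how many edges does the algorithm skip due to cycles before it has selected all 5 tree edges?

Kruskal: consider edges lightest-first.
G J (2): add — endpoints in different components.
F H (9): add — endpoints in different components.
G H (12): add — endpoints in different components.
E I (14): add — endpoints in different components.
F G (17): skip — F and G already connected.
E F (18): add — endpoints in different components.
Edges rejected before the tree was complete: 1.

1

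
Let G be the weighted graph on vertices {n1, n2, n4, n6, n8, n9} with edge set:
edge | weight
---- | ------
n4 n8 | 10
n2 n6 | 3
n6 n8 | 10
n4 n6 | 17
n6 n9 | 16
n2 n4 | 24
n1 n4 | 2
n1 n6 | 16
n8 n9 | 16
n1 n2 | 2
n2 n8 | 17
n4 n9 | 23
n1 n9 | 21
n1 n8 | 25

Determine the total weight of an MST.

33

Prim's algorithm from n8:
Step 1: frontier [n4 n8 10, n6 n8 10, n8 n9 16, n2 n8 17, n1 n8 25] → take n4 n8 (10); add n4.
Step 2: frontier [n1 n4 2, n4 n6 17, n4 n9 23, n2 n4 24, n6 n8 10, n8 n9 16, n2 n8 17, n1 n8 25] → take n1 n4 (2); add n1.
Step 3: frontier [n1 n2 2, n1 n6 16, n1 n9 21, n4 n6 17, n4 n9 23, n2 n4 24, n6 n8 10, n8 n9 16, n2 n8 17] → take n1 n2 (2); add n2.
Step 4: frontier [n1 n6 16, n1 n9 21, n2 n6 3, n4 n6 17, n4 n9 23, n6 n8 10, n8 n9 16] → take n2 n6 (3); add n6.
Step 5: frontier [n1 n9 21, n4 n9 23, n6 n9 16, n8 n9 16] → take n6 n9 (16); add n9.
MST edges: n4 n8, n1 n4, n1 n2, n2 n6, n6 n9; total weight 10+2+2+3+16 = 33.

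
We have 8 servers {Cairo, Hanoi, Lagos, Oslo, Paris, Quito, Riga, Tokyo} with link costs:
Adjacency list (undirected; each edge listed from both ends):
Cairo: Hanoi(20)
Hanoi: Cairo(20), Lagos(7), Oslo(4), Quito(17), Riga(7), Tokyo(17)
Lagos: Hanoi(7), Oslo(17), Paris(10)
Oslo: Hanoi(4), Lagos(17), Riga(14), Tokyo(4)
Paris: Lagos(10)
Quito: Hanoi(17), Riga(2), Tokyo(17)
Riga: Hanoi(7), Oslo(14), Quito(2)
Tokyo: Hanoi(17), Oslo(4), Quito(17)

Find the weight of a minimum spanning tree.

54

Grow the tree from Hanoi using Prim:
Step 1: cheapest edge leaving the tree is Hanoi—Oslo (4); add Oslo.
Step 2: cheapest edge leaving the tree is Oslo—Tokyo (4); add Tokyo.
Step 3: cheapest edge leaving the tree is Hanoi—Lagos (7); add Lagos.
Step 4: cheapest edge leaving the tree is Hanoi—Riga (7); add Riga.
Step 5: cheapest edge leaving the tree is Quito—Riga (2); add Quito.
Step 6: cheapest edge leaving the tree is Lagos—Paris (10); add Paris.
Step 7: cheapest edge leaving the tree is Cairo—Hanoi (20); add Cairo.
MST edges: Hanoi—Oslo, Oslo—Tokyo, Hanoi—Lagos, Hanoi—Riga, Quito—Riga, Lagos—Paris, Cairo—Hanoi; total weight 4+4+7+7+2+10+20 = 54.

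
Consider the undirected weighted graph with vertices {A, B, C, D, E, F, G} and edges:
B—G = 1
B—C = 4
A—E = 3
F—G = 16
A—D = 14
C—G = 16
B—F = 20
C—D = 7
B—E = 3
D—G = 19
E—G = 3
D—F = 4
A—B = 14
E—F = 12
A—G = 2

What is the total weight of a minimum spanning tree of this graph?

21

Prim, starting at G.
Step 1: cheapest edge leaving the tree is B—G (1); add B.
Step 2: cheapest edge leaving the tree is A—G (2); add A.
Step 3: cheapest edge leaving the tree is A—E (3); add E.
Step 4: cheapest edge leaving the tree is B—C (4); add C.
Step 5: cheapest edge leaving the tree is C—D (7); add D.
Step 6: cheapest edge leaving the tree is D—F (4); add F.
MST edges: B—G, A—G, A—E, B—C, C—D, D—F; total weight 1+2+3+4+7+4 = 21.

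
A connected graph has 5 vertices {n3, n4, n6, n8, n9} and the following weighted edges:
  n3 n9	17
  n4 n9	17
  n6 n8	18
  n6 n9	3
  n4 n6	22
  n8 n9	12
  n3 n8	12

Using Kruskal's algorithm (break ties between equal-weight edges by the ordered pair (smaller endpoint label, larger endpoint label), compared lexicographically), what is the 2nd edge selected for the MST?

n3-n8

Kruskal: consider edges lightest-first.
n6 n9 (3): add. Components now {n6,n9} {n8} {n4} {n3}
n3 n8 (12): add. Components now {n6,n9} {n3,n8} {n4}
n8 n9 (12): add. Components now {n3,n6,n8,n9} {n4}
n3 n9 (17): skip — n9 and n3 already connected.
n4 n9 (17): add. Components now {n3,n4,n6,n8,n9}
The 2nd edge added is n3 n8.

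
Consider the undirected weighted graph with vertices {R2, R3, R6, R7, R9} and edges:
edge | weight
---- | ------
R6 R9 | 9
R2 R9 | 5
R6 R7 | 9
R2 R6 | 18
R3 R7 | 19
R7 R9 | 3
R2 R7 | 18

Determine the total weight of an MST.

Prim, starting at R6.
Step 1: frontier [R6 R7 9, R6 R9 9, R2 R6 18] → take R6 R7 (9); add R7.
Step 2: frontier [R6 R9 9, R2 R6 18, R7 R9 3, R2 R7 18, R3 R7 19] → take R7 R9 (3); add R9.
Step 3: frontier [R2 R6 18, R2 R7 18, R3 R7 19, R2 R9 5] → take R2 R9 (5); add R2.
Step 4: frontier [R3 R7 19] → take R3 R7 (19); add R3.
MST edges: R6 R7, R7 R9, R2 R9, R3 R7; total weight 9+3+5+19 = 36.

36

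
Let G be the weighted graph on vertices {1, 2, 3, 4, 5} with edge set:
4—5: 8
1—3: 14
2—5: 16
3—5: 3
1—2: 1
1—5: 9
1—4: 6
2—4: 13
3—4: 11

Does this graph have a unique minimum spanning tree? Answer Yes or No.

Yes

Kruskal's algorithm — process edges by increasing weight (ties by edge label):
1—2 (1): add. Components now {1,2} {3} {4} {5}
3—5 (3): add. Components now {1,2} {3,5} {4}
1—4 (6): add. Components now {1,2,4} {3,5}
4—5 (8): add. Components now {1,2,3,4,5}
Every non-tree edge has weight strictly greater than the heaviest edge on the tree path between its endpoints, so the MST is unique.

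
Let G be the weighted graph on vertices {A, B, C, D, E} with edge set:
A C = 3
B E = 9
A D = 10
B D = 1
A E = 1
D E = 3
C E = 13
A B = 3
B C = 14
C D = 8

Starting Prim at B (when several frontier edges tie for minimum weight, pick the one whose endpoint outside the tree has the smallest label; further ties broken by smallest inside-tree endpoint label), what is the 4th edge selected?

A-C

Prim, starting at B.
Step 1: cheapest edge leaving the tree is B D (1); add D.
Step 2: cheapest edge leaving the tree is A B (3); add A.
Step 3: cheapest edge leaving the tree is A E (1); add E.
Step 4: cheapest edge leaving the tree is A C (3); add C.
The 4th edge added is A C.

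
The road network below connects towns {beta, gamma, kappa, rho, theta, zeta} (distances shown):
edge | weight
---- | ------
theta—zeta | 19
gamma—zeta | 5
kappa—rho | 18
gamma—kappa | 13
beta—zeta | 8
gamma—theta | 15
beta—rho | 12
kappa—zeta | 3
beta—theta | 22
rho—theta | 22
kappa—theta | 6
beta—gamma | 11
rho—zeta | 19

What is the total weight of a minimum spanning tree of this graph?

34

Grow the tree from kappa using Prim:
Step 1: frontier [kappa—zeta 3, kappa—theta 6, gamma—kappa 13, kappa—rho 18] → take kappa—zeta (3); add zeta.
Step 2: frontier [kappa—theta 6, gamma—kappa 13, kappa—rho 18, gamma—zeta 5, beta—zeta 8, rho—zeta 19, theta—zeta 19] → take gamma—zeta (5); add gamma.
Step 3: frontier [beta—gamma 11, gamma—theta 15, kappa—theta 6, kappa—rho 18, beta—zeta 8, rho—zeta 19, theta—zeta 19] → take kappa—theta (6); add theta.
Step 4: frontier [beta—gamma 11, kappa—rho 18, beta—theta 22, rho—theta 22, beta—zeta 8, rho—zeta 19] → take beta—zeta (8); add beta.
Step 5: frontier [beta—rho 12, kappa—rho 18, rho—theta 22, rho—zeta 19] → take beta—rho (12); add rho.
MST edges: kappa—zeta, gamma—zeta, kappa—theta, beta—zeta, beta—rho; total weight 3+5+6+8+12 = 34.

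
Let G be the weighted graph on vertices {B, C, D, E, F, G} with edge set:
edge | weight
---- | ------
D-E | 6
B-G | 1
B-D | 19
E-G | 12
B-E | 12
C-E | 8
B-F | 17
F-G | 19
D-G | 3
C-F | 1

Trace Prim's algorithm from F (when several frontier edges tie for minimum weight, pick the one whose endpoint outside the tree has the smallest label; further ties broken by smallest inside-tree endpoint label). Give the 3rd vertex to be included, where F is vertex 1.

E

Grow the tree from F using Prim:
Step 1: frontier [C-F 1, B-F 17, F-G 19] → take C-F (1); add C.
Step 2: frontier [C-E 8, B-F 17, F-G 19] → take C-E (8); add E.
Step 3: frontier [D-E 6, B-E 12, E-G 12, B-F 17, F-G 19] → take D-E (6); add D.
Step 4: frontier [D-G 3, B-D 19, B-E 12, E-G 12, B-F 17, F-G 19] → take D-G (3); add G.
Step 5: frontier [B-D 19, B-E 12, B-F 17, B-G 1] → take B-G (1); add B.
Vertex order: F, C, E, D, G, B. The 3rd vertex is E.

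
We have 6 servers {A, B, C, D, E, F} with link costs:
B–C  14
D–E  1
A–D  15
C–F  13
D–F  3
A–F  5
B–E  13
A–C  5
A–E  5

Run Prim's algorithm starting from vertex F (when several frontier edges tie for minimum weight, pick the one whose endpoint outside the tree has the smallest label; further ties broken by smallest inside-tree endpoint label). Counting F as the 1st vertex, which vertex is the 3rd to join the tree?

Prim, starting at F.
Step 1: cheapest edge leaving the tree is D–F (3); add D.
Step 2: cheapest edge leaving the tree is D–E (1); add E.
Step 3: cheapest edge leaving the tree is A–E (5); add A.
Step 4: cheapest edge leaving the tree is A–C (5); add C.
Step 5: cheapest edge leaving the tree is B–E (13); add B.
Vertex order: F, D, E, A, C, B. The 3rd vertex is E.

E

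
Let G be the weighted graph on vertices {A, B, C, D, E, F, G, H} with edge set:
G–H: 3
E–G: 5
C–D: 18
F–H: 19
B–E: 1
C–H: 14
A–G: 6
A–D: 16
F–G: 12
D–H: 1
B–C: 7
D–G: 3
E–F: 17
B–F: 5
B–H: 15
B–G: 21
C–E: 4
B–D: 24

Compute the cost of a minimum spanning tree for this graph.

25

Kruskal's algorithm — process edges by increasing weight (ties by edge label):
B–E (1): add — endpoints in different components.
D–H (1): add — endpoints in different components.
D–G (3): add — endpoints in different components.
G–H (3): skip — G and H already connected.
C–E (4): add — endpoints in different components.
B–F (5): add — endpoints in different components.
E–G (5): add — endpoints in different components.
A–G (6): add — endpoints in different components.
MST edges: B–E, D–H, D–G, C–E, B–F, E–G, A–G; total weight 1+1+3+4+5+5+6 = 25.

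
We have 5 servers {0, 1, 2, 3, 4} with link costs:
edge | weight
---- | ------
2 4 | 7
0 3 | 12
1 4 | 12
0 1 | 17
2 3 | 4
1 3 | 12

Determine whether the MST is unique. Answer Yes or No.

Kruskal's algorithm — process edges by increasing weight (ties by edge label):
2 3 (4): add. Components now {0} {1} {2,3} {4}
2 4 (7): add. Components now {0} {1} {2,3,4}
0 3 (12): add. Components now {0,2,3,4} {1}
1 3 (12): add. Components now {0,1,2,3,4}
Non-tree edge 1 4 has weight 12, equal to the heaviest edge on its tree cycle — swapping gives another MST of the same weight. Not unique.

No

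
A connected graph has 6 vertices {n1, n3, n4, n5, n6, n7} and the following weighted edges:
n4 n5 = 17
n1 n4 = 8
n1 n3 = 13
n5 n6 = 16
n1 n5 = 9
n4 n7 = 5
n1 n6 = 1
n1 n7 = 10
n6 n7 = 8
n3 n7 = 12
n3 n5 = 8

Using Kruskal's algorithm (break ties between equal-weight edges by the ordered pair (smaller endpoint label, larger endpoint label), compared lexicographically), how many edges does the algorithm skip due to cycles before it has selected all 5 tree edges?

Sort edges by weight, then run Kruskal:
n1 n6 (1): add — endpoints in different components.
n4 n7 (5): add — endpoints in different components.
n1 n4 (8): add — endpoints in different components.
n3 n5 (8): add — endpoints in different components.
n6 n7 (8): skip — n7 and n6 already connected.
n1 n5 (9): add — endpoints in different components.
Edges rejected before the tree was complete: 1.

1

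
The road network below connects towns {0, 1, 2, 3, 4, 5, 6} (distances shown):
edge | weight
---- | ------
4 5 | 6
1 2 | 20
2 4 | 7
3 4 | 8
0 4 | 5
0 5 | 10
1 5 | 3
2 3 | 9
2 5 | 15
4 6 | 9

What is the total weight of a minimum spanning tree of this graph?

38

Kruskal: consider edges lightest-first.
1 5 (3): add — endpoints in different components.
0 4 (5): add — endpoints in different components.
4 5 (6): add — endpoints in different components.
2 4 (7): add — endpoints in different components.
3 4 (8): add — endpoints in different components.
2 3 (9): skip — 2 and 3 already connected.
4 6 (9): add — endpoints in different components.
MST edges: 1 5, 0 4, 4 5, 2 4, 3 4, 4 6; total weight 3+5+6+7+8+9 = 38.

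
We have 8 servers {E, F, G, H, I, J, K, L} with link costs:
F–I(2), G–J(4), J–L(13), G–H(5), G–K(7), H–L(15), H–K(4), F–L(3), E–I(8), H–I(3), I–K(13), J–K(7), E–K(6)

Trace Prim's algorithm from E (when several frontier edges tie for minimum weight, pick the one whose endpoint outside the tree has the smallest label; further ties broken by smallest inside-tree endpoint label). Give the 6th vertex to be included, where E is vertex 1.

Prim, starting at E.
Step 1: frontier [E–K 6, E–I 8] → take E–K (6); add K.
Step 2: frontier [E–I 8, H–K 4, G–K 7, J–K 7, I–K 13] → take H–K (4); add H.
Step 3: frontier [E–I 8, H–I 3, G–H 5, H–L 15, G–K 7, J–K 7, I–K 13] → take H–I (3); add I.
Step 4: frontier [G–H 5, H–L 15, F–I 2, G–K 7, J–K 7] → take F–I (2); add F.
Step 5: frontier [F–L 3, G–H 5, H–L 15, G–K 7, J–K 7] → take F–L (3); add L.
Step 6: frontier [G–H 5, G–K 7, J–K 7, J–L 13] → take G–H (5); add G.
Step 7: frontier [G–J 4, J–K 7, J–L 13] → take G–J (4); add J.
Vertex order: E, K, H, I, F, L, G, J. The 6th vertex is L.

L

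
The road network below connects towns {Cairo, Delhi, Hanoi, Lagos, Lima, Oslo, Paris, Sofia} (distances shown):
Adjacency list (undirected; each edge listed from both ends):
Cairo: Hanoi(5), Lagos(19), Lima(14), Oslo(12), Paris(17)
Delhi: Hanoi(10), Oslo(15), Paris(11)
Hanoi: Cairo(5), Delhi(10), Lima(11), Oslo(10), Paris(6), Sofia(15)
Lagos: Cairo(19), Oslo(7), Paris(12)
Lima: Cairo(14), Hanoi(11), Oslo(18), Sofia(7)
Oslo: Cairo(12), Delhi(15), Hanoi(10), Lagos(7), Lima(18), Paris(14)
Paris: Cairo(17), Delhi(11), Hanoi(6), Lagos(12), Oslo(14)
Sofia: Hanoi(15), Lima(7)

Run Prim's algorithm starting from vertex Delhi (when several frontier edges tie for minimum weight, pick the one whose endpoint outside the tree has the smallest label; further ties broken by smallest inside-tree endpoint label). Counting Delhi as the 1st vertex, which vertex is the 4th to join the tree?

Grow the tree from Delhi using Prim:
Step 1: cheapest edge leaving the tree is Delhi–Hanoi (10); add Hanoi.
Step 2: cheapest edge leaving the tree is Cairo–Hanoi (5); add Cairo.
Step 3: cheapest edge leaving the tree is Hanoi–Paris (6); add Paris.
Step 4: cheapest edge leaving the tree is Hanoi–Oslo (10); add Oslo.
Step 5: cheapest edge leaving the tree is Lagos–Oslo (7); add Lagos.
Step 6: cheapest edge leaving the tree is Hanoi–Lima (11); add Lima.
Step 7: cheapest edge leaving the tree is Lima–Sofia (7); add Sofia.
Vertex order: Delhi, Hanoi, Cairo, Paris, Oslo, Lagos, Lima, Sofia. The 4th vertex is Paris.

Paris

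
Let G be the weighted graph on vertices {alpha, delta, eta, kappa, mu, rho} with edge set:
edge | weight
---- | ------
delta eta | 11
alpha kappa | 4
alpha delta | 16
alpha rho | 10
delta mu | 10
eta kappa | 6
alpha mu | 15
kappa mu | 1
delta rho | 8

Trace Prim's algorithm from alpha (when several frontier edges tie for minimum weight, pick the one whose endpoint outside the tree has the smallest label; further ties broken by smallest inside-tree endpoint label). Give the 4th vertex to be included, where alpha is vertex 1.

Prim's algorithm from alpha:
Step 1: frontier [alpha kappa 4, alpha rho 10, alpha mu 15, alpha delta 16] → take alpha kappa (4); add kappa.
Step 2: frontier [alpha rho 10, alpha mu 15, alpha delta 16, kappa mu 1, eta kappa 6] → take kappa mu (1); add mu.
Step 3: frontier [alpha rho 10, alpha delta 16, eta kappa 6, delta mu 10] → take eta kappa (6); add eta.
Step 4: frontier [alpha rho 10, alpha delta 16, delta eta 11, delta mu 10] → take delta mu (10); add delta.
Step 5: frontier [alpha rho 10, delta rho 8] → take delta rho (8); add rho.
Vertex order: alpha, kappa, mu, eta, delta, rho. The 4th vertex is eta.

eta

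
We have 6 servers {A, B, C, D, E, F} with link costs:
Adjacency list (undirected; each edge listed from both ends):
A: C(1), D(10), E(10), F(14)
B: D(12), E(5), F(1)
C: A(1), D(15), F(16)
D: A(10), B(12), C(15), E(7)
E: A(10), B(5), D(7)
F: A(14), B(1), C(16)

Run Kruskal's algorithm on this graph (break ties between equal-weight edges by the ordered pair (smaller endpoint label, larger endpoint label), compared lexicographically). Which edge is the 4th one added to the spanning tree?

D-E

Kruskal's algorithm — process edges by increasing weight (ties by edge label):
A–C (1): add. Components now {A,C} {B} {D} {E} {F}
B–F (1): add. Components now {A,C} {B,F} {D} {E}
B–E (5): add. Components now {A,C} {B,E,F} {D}
D–E (7): add. Components now {A,C} {B,D,E,F}
A–D (10): add. Components now {A,B,C,D,E,F}
The 4th edge added is D–E.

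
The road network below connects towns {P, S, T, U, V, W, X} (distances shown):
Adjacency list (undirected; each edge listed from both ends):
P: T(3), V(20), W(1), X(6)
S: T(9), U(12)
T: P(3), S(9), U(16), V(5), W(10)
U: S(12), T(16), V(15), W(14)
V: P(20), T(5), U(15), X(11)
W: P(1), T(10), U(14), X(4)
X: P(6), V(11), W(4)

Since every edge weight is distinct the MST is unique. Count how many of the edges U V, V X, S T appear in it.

Kruskal's algorithm — process edges by increasing weight (ties by edge label):
P W (1): add. Components now {X} {U} {V} {T} {S} {P,W}
P T (3): add. Components now {X} {U} {V} {P,T,W} {S}
W X (4): add. Components now {P,T,W,X} {U} {V} {S}
T V (5): add. Components now {P,T,V,W,X} {U} {S}
P X (6): skip — X and P already connected.
S T (9): add. Components now {P,S,T,V,W,X} {U}
T W (10): skip — T and W already connected.
V X (11): skip — X and V already connected.
S U (12): add. Components now {P,S,T,U,V,W,X}
MST edge set: {P W, P T, W X, T V, S T, S U}.
Of the listed edges, {S T} are in the MST → 1.

1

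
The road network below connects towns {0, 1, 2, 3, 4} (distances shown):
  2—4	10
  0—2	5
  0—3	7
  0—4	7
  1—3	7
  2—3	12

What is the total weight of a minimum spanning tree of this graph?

Kruskal: consider edges lightest-first.
0—2 (5): add — endpoints in different components.
0—3 (7): add — endpoints in different components.
0—4 (7): add — endpoints in different components.
1—3 (7): add — endpoints in different components.
MST edges: 0—2, 0—3, 0—4, 1—3; total weight 5+7+7+7 = 26.

26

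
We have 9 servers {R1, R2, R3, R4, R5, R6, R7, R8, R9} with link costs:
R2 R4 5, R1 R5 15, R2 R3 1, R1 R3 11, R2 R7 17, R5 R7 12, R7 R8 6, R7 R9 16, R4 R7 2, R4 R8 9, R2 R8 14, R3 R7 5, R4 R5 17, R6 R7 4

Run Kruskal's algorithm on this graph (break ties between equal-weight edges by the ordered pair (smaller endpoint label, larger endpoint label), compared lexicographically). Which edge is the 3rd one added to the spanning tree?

Kruskal: consider edges lightest-first.
R2 R3 (1): add — endpoints in different components.
R4 R7 (2): add — endpoints in different components.
R6 R7 (4): add — endpoints in different components.
R2 R4 (5): add — endpoints in different components.
R3 R7 (5): skip — R3 and R7 already connected.
R7 R8 (6): add — endpoints in different components.
R4 R8 (9): skip — R8 and R4 already connected.
R1 R3 (11): add — endpoints in different components.
R5 R7 (12): add — endpoints in different components.
R2 R8 (14): skip — R8 and R2 already connected.
R1 R5 (15): skip — R5 and R1 already connected.
R7 R9 (16): add — endpoints in different components.
The 3rd edge added is R6 R7.

R6-R7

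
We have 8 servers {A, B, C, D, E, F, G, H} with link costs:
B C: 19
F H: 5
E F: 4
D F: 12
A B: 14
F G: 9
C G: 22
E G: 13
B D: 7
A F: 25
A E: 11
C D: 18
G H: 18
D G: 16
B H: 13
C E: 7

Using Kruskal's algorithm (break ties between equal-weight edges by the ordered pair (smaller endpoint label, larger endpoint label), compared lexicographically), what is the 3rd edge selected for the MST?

Kruskal: consider edges lightest-first.
E F (4): add — endpoints in different components.
F H (5): add — endpoints in different components.
B D (7): add — endpoints in different components.
C E (7): add — endpoints in different components.
F G (9): add — endpoints in different components.
A E (11): add — endpoints in different components.
D F (12): add — endpoints in different components.
The 3rd edge added is B D.

B-D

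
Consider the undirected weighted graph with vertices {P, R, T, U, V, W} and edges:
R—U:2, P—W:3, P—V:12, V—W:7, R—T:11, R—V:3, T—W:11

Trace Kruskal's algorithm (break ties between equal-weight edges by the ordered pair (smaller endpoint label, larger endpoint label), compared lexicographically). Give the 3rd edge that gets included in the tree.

R-V

Kruskal: consider edges lightest-first.
R—U (2): add. Components now {R,U} {T} {W} {V} {P}
P—W (3): add. Components now {R,U} {T} {P,W} {V}
R—V (3): add. Components now {R,U,V} {T} {P,W}
V—W (7): add. Components now {P,R,U,V,W} {T}
R—T (11): add. Components now {P,R,T,U,V,W}
The 3rd edge added is R—V.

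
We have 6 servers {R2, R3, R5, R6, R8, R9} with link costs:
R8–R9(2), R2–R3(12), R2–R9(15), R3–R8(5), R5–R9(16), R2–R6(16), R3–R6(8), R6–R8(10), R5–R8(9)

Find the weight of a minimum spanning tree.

Grow the tree from R2 using Prim:
Step 1: cheapest edge leaving the tree is R2–R3 (12); add R3.
Step 2: cheapest edge leaving the tree is R3–R8 (5); add R8.
Step 3: cheapest edge leaving the tree is R8–R9 (2); add R9.
Step 4: cheapest edge leaving the tree is R3–R6 (8); add R6.
Step 5: cheapest edge leaving the tree is R5–R8 (9); add R5.
MST edges: R2–R3, R3–R8, R8–R9, R3–R6, R5–R8; total weight 12+5+2+8+9 = 36.

36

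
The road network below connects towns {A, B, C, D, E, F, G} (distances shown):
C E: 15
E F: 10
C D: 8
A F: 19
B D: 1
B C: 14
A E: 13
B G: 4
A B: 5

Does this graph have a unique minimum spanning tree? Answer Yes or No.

Kruskal's algorithm — process edges by increasing weight (ties by edge label):
B D (1): add — endpoints in different components.
B G (4): add — endpoints in different components.
A B (5): add — endpoints in different components.
C D (8): add — endpoints in different components.
E F (10): add — endpoints in different components.
A E (13): add — endpoints in different components.
Every non-tree edge has weight strictly greater than the heaviest edge on the tree path between its endpoints, so the MST is unique.

Yes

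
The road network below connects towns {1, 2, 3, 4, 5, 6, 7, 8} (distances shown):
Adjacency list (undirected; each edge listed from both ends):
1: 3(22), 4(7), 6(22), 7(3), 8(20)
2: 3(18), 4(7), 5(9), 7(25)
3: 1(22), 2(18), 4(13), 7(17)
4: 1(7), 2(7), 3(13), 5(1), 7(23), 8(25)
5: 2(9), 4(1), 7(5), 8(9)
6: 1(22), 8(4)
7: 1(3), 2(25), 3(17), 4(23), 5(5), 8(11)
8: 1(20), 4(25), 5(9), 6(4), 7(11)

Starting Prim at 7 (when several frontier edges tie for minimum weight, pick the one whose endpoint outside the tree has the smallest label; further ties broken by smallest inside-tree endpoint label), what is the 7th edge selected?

Grow the tree from 7 using Prim:
Step 1: cheapest edge leaving the tree is 1–7 (3); add 1.
Step 2: cheapest edge leaving the tree is 5–7 (5); add 5.
Step 3: cheapest edge leaving the tree is 4–5 (1); add 4.
Step 4: cheapest edge leaving the tree is 2–4 (7); add 2.
Step 5: cheapest edge leaving the tree is 5–8 (9); add 8.
Step 6: cheapest edge leaving the tree is 6–8 (4); add 6.
Step 7: cheapest edge leaving the tree is 3–4 (13); add 3.
The 7th edge added is 3–4.

3-4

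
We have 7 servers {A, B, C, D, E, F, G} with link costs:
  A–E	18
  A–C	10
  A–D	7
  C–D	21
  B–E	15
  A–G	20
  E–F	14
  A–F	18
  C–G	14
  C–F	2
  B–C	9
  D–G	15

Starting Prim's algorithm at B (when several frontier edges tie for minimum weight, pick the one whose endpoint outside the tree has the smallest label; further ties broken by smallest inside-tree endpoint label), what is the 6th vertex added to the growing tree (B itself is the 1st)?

Prim, starting at B.
Step 1: cheapest edge leaving the tree is B–C (9); add C.
Step 2: cheapest edge leaving the tree is C–F (2); add F.
Step 3: cheapest edge leaving the tree is A–C (10); add A.
Step 4: cheapest edge leaving the tree is A–D (7); add D.
Step 5: cheapest edge leaving the tree is E–F (14); add E.
Step 6: cheapest edge leaving the tree is C–G (14); add G.
Vertex order: B, C, F, A, D, E, G. The 6th vertex is E.

E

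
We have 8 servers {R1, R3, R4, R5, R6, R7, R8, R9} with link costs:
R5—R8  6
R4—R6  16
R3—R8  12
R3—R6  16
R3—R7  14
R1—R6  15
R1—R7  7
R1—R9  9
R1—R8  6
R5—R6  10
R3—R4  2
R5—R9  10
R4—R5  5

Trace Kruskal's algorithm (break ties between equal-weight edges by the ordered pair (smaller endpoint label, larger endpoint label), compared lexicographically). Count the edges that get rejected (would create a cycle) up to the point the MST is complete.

0

Kruskal: consider edges lightest-first.
R3—R4 (2): add — endpoints in different components.
R4—R5 (5): add — endpoints in different components.
R1—R8 (6): add — endpoints in different components.
R5—R8 (6): add — endpoints in different components.
R1—R7 (7): add — endpoints in different components.
R1—R9 (9): add — endpoints in different components.
R5—R6 (10): add — endpoints in different components.
Edges rejected before the tree was complete: 0.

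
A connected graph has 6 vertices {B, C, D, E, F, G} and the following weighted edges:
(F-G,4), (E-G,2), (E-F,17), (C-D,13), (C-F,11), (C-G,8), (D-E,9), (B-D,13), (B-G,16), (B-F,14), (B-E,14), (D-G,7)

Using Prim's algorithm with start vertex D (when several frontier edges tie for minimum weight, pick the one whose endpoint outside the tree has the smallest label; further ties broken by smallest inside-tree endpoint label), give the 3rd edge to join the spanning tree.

F-G

Prim's algorithm from D:
Step 1: cheapest edge leaving the tree is D-G (7); add G.
Step 2: cheapest edge leaving the tree is E-G (2); add E.
Step 3: cheapest edge leaving the tree is F-G (4); add F.
Step 4: cheapest edge leaving the tree is C-G (8); add C.
Step 5: cheapest edge leaving the tree is B-D (13); add B.
The 3rd edge added is F-G.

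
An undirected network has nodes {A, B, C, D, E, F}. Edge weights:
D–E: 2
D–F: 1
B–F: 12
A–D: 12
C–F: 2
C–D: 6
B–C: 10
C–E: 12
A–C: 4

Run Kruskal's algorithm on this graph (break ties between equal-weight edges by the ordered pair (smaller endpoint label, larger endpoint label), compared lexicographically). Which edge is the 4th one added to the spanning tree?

A-C

Kruskal: consider edges lightest-first.
D–F (1): add. Components now {A} {B} {C} {D,F} {E}
C–F (2): add. Components now {A} {B} {C,D,F} {E}
D–E (2): add. Components now {A} {B} {C,D,E,F}
A–C (4): add. Components now {A,C,D,E,F} {B}
C–D (6): skip — C and D already connected.
B–C (10): add. Components now {A,B,C,D,E,F}
The 4th edge added is A–C.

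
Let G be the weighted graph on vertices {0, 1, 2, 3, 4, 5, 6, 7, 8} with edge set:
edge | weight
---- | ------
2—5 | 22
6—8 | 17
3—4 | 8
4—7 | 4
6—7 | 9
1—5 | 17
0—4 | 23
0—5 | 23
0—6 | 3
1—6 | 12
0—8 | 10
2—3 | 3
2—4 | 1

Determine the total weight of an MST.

Kruskal: consider edges lightest-first.
2—4 (1): add — endpoints in different components.
0—6 (3): add — endpoints in different components.
2—3 (3): add — endpoints in different components.
4—7 (4): add — endpoints in different components.
3—4 (8): skip — 3 and 4 already connected.
6—7 (9): add — endpoints in different components.
0—8 (10): add — endpoints in different components.
1—6 (12): add — endpoints in different components.
1—5 (17): add — endpoints in different components.
MST edges: 2—4, 0—6, 2—3, 4—7, 6—7, 0—8, 1—6, 1—5; total weight 1+3+3+4+9+10+12+17 = 59.

59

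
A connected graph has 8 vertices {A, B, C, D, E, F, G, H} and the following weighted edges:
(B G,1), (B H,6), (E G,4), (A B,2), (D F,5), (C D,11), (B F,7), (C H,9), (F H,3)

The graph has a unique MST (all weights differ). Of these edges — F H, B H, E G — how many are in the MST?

3

Kruskal: consider edges lightest-first.
B G (1): add — endpoints in different components.
A B (2): add — endpoints in different components.
F H (3): add — endpoints in different components.
E G (4): add — endpoints in different components.
D F (5): add — endpoints in different components.
B H (6): add — endpoints in different components.
B F (7): skip — B and F already connected.
C H (9): add — endpoints in different components.
MST edge set: {B G, A B, F H, E G, D F, B H, C H}.
Of the listed edges, {F H, B H, E G} are in the MST → 3.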